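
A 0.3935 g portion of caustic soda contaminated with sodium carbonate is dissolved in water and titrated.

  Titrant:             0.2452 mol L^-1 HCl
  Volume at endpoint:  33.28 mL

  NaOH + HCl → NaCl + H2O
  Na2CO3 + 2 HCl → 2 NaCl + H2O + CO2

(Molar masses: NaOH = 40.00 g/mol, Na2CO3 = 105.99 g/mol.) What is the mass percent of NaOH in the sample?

n(HCl) = 0.03328 × 0.2452 = 8.160 × 10^-3 mol
Let x = n(NaOH), y = n(Na2CO3).
Titrant: 1x + 2y = 8.160 × 10^-3;  mass: 40.00x + 105.99y = 0.3935
Solving, x = 2.998 × 10^-3 mol, y = 2.581 × 10^-3 mol
mass of NaOH = 2.998 × 10^-3 × 40.00 = 0.1199 g
% NaOH = 0.1199 / 0.3935 × 100 = 30.47 %

30.47 %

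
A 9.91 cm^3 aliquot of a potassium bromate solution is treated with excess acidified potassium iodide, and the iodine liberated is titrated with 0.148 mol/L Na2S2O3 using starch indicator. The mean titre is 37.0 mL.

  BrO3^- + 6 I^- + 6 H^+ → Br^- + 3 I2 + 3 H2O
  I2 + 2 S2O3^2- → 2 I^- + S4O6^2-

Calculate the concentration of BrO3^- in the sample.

0.0921 mol/L

n(S2O3^2-) = 0.0370 × 0.148 = 5.48 × 10^-3 mol
n(I2) = n(S2O3^2-)/2 = 2.74 × 10^-3 mol
From the 1:3 ratio, n(BrO3^-) in the aliquot = 1/3 × 2.74 × 10^-3 = 9.13 × 10^-4 mol
[BrO3^-] = 9.13 × 10^-4 / 0.00991 = 0.0921 mol/L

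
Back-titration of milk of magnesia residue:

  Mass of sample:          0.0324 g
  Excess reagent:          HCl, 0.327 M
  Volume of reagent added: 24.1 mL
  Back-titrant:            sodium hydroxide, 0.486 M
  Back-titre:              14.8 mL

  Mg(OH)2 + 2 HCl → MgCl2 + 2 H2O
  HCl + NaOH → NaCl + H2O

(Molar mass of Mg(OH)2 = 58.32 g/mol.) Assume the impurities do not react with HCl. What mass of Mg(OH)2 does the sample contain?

0.0201 g

n(HCl) added = 0.0241 × 0.327 = 7.88 × 10^-3 mol
n(NaOH) used in back-titration = 0.0148 × 0.486 = 7.19 × 10^-3 mol
n(HCl) left over = 7.19 × 10^-3 mol (1:1 ratio)
n(HCl) consumed by analyte = 7.88 × 10^-3 − 7.19 × 10^-3 = 6.88 × 10^-4 mol
From the 1:2 ratio, n(Mg(OH)2) = 1/2 × 6.88 × 10^-4 = 3.44 × 10^-4 mol
mass of Mg(OH)2 = 3.44 × 10^-4 × 58.32 = 0.0201 g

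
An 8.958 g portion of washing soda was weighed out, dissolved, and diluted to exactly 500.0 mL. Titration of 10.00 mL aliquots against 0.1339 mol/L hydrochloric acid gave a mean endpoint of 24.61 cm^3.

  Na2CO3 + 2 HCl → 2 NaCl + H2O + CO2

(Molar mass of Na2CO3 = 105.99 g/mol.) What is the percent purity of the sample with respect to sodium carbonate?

n(HCl) per titration = 0.02461 × 0.1339 = 3.295 × 10^-3 mol
From the 1:2 ratio, n(Na2CO3) in each aliquot = 1/2 × 3.295 × 10^-3 = 1.648 × 10^-3 mol
n(Na2CO3) in the whole flask = 1.648 × 10^-3 × 500.0/10.00 = 0.08238 mol
mass of Na2CO3 = 0.08238 × 105.99 = 8.732 g
% Na2CO3 = 8.732 / 8.958 × 100 = 97.47 %

97.47 %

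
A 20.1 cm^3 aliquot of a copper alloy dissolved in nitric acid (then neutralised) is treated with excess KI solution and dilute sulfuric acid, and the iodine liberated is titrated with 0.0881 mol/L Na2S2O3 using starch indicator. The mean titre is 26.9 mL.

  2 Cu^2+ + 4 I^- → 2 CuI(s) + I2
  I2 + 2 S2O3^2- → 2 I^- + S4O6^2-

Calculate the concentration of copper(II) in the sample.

n(S2O3^2-) = 0.0269 × 0.0881 = 2.37 × 10^-3 mol
n(I2) = n(S2O3^2-)/2 = 1.18 × 10^-3 mol
From the 2:1 ratio, n(Cu2+) in the aliquot = 2/1 × 1.18 × 10^-3 = 2.37 × 10^-3 mol
[Cu2+] = 2.37 × 10^-3 / 0.0201 = 0.118 mol/L

0.118 mol/L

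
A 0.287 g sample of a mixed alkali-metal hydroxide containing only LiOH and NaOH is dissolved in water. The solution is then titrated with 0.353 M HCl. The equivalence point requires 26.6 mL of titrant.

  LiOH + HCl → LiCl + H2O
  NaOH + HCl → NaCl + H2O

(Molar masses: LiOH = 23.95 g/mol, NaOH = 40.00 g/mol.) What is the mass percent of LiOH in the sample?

n(HCl) = 0.0266 × 0.353 = 9.39 × 10^-3 mol
Let x = n(LiOH), y = n(NaOH).
Titrant: 1x + 1y = 9.39 × 10^-3;  mass: 23.95x + 40.00y = 0.287
Solving, x = 5.52 × 10^-3 mol, y = 3.87 × 10^-3 mol
mass of LiOH = 5.52 × 10^-3 × 23.95 = 0.132 g
% LiOH = 0.132 / 0.287 × 100 = 46.1 %

46.1 %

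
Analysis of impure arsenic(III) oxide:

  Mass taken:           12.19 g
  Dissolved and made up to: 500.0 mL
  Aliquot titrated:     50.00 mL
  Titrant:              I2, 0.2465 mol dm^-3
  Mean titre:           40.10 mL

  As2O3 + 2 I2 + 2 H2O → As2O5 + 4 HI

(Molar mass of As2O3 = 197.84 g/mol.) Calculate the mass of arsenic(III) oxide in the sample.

n(I2) per titration = 0.04010 × 0.2465 = 9.885 × 10^-3 mol
From the 1:2 ratio, n(As2O3) in each aliquot = 1/2 × 9.885 × 10^-3 = 4.942 × 10^-3 mol
n(As2O3) in the whole flask = 4.942 × 10^-3 × 500.0/50.00 = 0.04942 mol
mass of As2O3 = 0.04942 × 197.84 = 9.778 g

9.778 g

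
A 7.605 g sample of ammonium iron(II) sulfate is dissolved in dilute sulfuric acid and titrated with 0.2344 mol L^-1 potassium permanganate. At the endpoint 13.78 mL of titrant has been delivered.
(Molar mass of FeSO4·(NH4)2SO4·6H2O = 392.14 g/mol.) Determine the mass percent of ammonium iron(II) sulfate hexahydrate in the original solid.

MnO4^- + 5 Fe^2+ + 8 H^+ → Mn^2+ + 5 Fe^3+ + 4 H2O
n(KMnO4) = 0.01378 L × 0.2344 mol/L = 3.230 × 10^-3 mol
From the 5:1 ratio, n(FeSO4·(NH4)2SO4·6H2O) = 5/1 × 3.230 × 10^-3 = 0.01615 mol
mass of FeSO4·(NH4)2SO4·6H2O = 0.01615 × 392.14 g/mol = 6.333 g
% FeSO4·(NH4)2SO4·6H2O = 6.333 / 7.605 × 100 = 83.28 %

83.28 %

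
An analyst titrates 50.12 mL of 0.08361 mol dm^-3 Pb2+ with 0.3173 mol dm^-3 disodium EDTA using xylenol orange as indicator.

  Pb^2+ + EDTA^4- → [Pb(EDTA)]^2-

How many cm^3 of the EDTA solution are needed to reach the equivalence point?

n(Pb2+) = 0.05012 L × 0.08361 mol/L = 4.191 × 10^-3 mol
n(EDTA) = 4.191 × 10^-3 mol (1:1 stoichiometry)
V(EDTA) = 4.191 × 10^-3 mol / 0.3173 mol/L = 0.01321 L = 13.21 mL

13.21 mL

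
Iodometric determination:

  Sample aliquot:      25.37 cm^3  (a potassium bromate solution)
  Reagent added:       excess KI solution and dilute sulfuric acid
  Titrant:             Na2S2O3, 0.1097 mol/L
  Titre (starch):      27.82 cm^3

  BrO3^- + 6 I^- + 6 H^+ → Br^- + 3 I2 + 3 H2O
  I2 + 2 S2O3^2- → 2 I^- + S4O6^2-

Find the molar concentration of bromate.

n(S2O3^2-) = 0.02782 × 0.1097 = 3.052 × 10^-3 mol
n(I2) = n(S2O3^2-)/2 = 1.526 × 10^-3 mol
From the 1:3 ratio, n(BrO3^-) in the aliquot = 1/3 × 1.526 × 10^-3 = 5.086 × 10^-4 mol
[BrO3^-] = 5.086 × 10^-4 / 0.02537 = 0.02005 mol/L

0.02005 mol/L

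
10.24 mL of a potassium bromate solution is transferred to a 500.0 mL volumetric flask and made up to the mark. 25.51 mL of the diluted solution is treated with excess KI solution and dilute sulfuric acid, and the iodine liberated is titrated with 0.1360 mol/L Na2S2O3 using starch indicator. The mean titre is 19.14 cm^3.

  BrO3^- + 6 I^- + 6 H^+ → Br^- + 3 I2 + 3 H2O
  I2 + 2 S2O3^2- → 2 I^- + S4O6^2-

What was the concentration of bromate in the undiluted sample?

n(S2O3^2-) = 0.01914 × 0.1360 = 2.603 × 10^-3 mol
n(I2) = n(S2O3^2-)/2 = 1.302 × 10^-3 mol
From the 1:3 ratio, n(BrO3^-) in the aliquot = 1/3 × 1.302 × 10^-3 = 4.338 × 10^-4 mol
[BrO3^-]_dilute = 4.338 × 10^-4 / 0.02551 = 0.01701 mol/L
[BrO3^-]_original = 0.01701 × 500.0/10.24 = 0.8304 mol/L

0.8304 mol/L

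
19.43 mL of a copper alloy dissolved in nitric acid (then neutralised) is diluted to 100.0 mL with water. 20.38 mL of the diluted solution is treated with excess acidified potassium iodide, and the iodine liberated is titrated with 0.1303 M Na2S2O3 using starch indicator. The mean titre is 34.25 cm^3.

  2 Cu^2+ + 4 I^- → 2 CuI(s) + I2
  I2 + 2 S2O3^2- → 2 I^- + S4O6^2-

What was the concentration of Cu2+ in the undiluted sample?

n(S2O3^2-) = 0.03425 × 0.1303 = 4.463 × 10^-3 mol
n(I2) = n(S2O3^2-)/2 = 2.231 × 10^-3 mol
From the 2:1 ratio, n(Cu2+) in the aliquot = 2/1 × 2.231 × 10^-3 = 4.463 × 10^-3 mol
[Cu2+]_dilute = 4.463 × 10^-3 / 0.02038 = 0.2190 mol/L
[Cu2+]_original = 0.2190 × 100.0/19.43 = 1.127 mol/L

1.127 M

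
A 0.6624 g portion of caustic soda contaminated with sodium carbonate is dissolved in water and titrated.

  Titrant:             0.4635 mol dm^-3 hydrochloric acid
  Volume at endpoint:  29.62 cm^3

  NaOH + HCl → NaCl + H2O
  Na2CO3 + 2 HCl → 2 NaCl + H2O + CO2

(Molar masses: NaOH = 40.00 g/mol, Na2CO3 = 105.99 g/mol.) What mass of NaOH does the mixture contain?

n(HCl) = 0.02962 × 0.4635 = 0.01373 mol
Let x = n(NaOH), y = n(Na2CO3).
Titrant: 1x + 2y = 0.01373;  mass: 40.00x + 105.99y = 0.6624
Solving, x = 5.014 × 10^-3 mol, y = 4.357 × 10^-3 mol
mass of NaOH = 5.014 × 10^-3 × 40.00 = 0.2006 g

0.2006 g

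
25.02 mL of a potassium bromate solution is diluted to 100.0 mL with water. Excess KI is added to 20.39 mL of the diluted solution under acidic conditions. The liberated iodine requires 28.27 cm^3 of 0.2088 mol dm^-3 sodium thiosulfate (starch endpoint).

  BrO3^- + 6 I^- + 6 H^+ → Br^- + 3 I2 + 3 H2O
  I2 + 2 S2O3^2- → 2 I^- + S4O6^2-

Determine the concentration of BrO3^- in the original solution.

0.1928 mol/L

n(S2O3^2-) = 0.02827 × 0.2088 = 5.903 × 10^-3 mol
n(I2) = n(S2O3^2-)/2 = 2.951 × 10^-3 mol
From the 1:3 ratio, n(BrO3^-) in the aliquot = 1/3 × 2.951 × 10^-3 = 9.838 × 10^-4 mol
[BrO3^-]_dilute = 9.838 × 10^-4 / 0.02039 = 0.04825 mol/L
[BrO3^-]_original = 0.04825 × 100.0/25.02 = 0.1928 mol/L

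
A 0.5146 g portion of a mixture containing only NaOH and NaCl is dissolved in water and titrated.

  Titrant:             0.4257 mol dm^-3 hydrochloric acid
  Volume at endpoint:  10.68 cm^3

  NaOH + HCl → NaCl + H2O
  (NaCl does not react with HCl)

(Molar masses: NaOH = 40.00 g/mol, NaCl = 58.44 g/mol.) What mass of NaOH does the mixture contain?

0.1819 g

n(HCl) = 0.01068 × 0.4257 = 4.546 × 10^-3 mol
Let x = n(NaOH), y = n(NaCl).
Titrant: 1x = 4.546 × 10^-3;  mass: 40.00x + 58.44y = 0.5146
Solving, x = 4.546 × 10^-3 mol, y = 5.694 × 10^-3 mol
mass of NaOH = 4.546 × 10^-3 × 40.00 = 0.1819 g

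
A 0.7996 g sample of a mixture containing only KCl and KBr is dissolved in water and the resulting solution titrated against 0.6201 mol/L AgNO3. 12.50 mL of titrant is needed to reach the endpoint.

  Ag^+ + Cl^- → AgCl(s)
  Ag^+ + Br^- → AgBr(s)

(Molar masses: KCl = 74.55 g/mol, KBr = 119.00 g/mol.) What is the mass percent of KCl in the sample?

n(AgNO3) = 0.01250 × 0.6201 = 7.751 × 10^-3 mol
Let x = n(KCl), y = n(KBr).
Titrant: 1x + 1y = 7.751 × 10^-3;  mass: 74.55x + 119.00y = 0.7996
Solving, x = 2.763 × 10^-3 mol, y = 4.989 × 10^-3 mol
mass of KCl = 2.763 × 10^-3 × 74.55 = 0.2060 g
% KCl = 0.2060 / 0.7996 × 100 = 25.76 %

25.76 %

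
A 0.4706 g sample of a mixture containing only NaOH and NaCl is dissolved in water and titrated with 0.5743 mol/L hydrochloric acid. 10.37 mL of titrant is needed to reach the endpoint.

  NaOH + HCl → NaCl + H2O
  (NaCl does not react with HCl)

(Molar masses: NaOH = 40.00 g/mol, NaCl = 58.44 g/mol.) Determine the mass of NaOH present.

0.2382 g

n(HCl) = 0.01037 × 0.5743 = 5.955 × 10^-3 mol
Let x = n(NaOH), y = n(NaCl).
Titrant: 1x = 5.955 × 10^-3;  mass: 40.00x + 58.44y = 0.4706
Solving, x = 5.955 × 10^-3 mol, y = 3.976 × 10^-3 mol
mass of NaOH = 5.955 × 10^-3 × 40.00 = 0.2382 g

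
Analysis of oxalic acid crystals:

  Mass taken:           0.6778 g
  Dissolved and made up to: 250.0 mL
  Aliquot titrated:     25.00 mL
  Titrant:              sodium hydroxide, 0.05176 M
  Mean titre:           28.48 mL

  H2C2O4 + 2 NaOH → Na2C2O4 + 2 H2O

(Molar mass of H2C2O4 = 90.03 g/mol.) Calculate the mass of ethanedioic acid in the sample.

n(NaOH) per titration = 0.02848 × 0.05176 = 1.474 × 10^-3 mol
From the 1:2 ratio, n(H2C2O4) in each aliquot = 1/2 × 1.474 × 10^-3 = 7.371 × 10^-4 mol
n(H2C2O4) in the whole flask = 7.371 × 10^-4 × 250.0/25.00 = 7.371 × 10^-3 mol
mass of H2C2O4 = 7.371 × 10^-3 × 90.03 = 0.6636 g

0.6636 g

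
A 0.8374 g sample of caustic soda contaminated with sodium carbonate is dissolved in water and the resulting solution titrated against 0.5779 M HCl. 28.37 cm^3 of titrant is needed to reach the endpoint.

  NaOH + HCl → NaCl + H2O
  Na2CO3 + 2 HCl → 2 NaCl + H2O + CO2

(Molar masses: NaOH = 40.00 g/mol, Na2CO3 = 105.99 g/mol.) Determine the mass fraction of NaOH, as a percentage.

11.56 %

n(HCl) = 0.02837 × 0.5779 = 0.01640 mol
Let x = n(NaOH), y = n(Na2CO3).
Titrant: 1x + 2y = 0.01640;  mass: 40.00x + 105.99y = 0.8374
Solving, x = 2.420 × 10^-3 mol, y = 6.987 × 10^-3 mol
mass of NaOH = 2.420 × 10^-3 × 40.00 = 0.09682 g
% NaOH = 0.09682 / 0.8374 × 100 = 11.56 %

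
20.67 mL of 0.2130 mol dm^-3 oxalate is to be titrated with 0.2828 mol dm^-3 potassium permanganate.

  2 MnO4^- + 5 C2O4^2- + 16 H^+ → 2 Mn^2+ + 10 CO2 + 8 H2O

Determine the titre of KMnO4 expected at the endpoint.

n(C2O4^2-) = 0.02067 L × 0.2130 mol/L = 4.403 × 10^-3 mol
From the 2:5 stoichiometry, n(KMnO4) = 2/5 × 4.403 × 10^-3 = 1.761 × 10^-3 mol
V(KMnO4) = 1.761 × 10^-3 mol / 0.2828 mol/L = 0.006227 L = 6.227 mL

6.227 mL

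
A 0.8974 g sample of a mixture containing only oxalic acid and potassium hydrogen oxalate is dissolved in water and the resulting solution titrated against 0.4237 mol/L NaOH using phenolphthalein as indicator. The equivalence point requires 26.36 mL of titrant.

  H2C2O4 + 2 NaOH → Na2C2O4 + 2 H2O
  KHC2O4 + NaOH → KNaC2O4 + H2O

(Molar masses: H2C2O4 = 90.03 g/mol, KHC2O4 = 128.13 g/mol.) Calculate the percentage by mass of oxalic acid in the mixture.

32.21 %

n(NaOH) = 0.02636 × 0.4237 = 0.01117 mol
Let x = n(H2C2O4), y = n(KHC2O4).
Titrant: 2x + 1y = 0.01117;  mass: 90.03x + 128.13y = 0.8974
Solving, x = 3.210 × 10^-3 mol, y = 4.748 × 10^-3 mol
mass of H2C2O4 = 3.210 × 10^-3 × 90.03 = 0.2890 g
% H2C2O4 = 0.2890 / 0.8974 × 100 = 32.21 %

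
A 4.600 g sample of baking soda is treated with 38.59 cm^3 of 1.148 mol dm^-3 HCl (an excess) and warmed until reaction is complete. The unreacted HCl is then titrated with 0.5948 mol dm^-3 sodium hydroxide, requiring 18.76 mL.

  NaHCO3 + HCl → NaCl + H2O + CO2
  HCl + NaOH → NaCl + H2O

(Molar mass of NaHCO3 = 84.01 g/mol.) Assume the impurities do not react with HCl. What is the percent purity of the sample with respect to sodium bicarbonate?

60.53 %

n(HCl) added = 0.03859 × 1.148 = 0.04430 mol
n(NaOH) used in back-titration = 0.01876 × 0.5948 = 0.01116 mol
n(HCl) left over = 0.01116 mol (1:1 ratio)
n(HCl) consumed by analyte = 0.04430 − 0.01116 = 0.03314 mol
n(NaHCO3) = 0.03314 mol (1:1 ratio)
mass of NaHCO3 = 0.03314 × 84.01 = 2.784 g
% NaHCO3 = 2.784 / 4.600 × 100 = 60.53 %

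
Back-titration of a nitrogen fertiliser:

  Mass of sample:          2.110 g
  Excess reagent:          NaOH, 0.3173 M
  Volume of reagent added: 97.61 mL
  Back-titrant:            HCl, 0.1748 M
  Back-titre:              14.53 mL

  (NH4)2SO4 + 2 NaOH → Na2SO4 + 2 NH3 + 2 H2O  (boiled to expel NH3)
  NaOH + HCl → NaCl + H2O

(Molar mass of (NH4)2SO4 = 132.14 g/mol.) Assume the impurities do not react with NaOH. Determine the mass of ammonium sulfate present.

n(NaOH) added = 0.09761 × 0.3173 = 0.03097 mol
n(HCl) used in back-titration = 0.01453 × 0.1748 = 2.540 × 10^-3 mol
n(NaOH) left over = 2.540 × 10^-3 mol (1:1 ratio)
n(NaOH) consumed by analyte = 0.03097 − 2.540 × 10^-3 = 0.02843 mol
From the 1:2 ratio, n((NH4)2SO4) = 1/2 × 0.02843 = 0.01422 mol
mass of (NH4)2SO4 = 0.01422 × 132.14 = 1.878 g

1.878 g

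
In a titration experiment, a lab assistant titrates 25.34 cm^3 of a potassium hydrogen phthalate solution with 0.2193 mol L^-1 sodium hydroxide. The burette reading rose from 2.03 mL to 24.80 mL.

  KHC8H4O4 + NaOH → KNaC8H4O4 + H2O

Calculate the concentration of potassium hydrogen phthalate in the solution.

0.1971 mol/L

n(NaOH) = 0.02277 L × 0.2193 mol/L = 4.993 × 10^-3 mol
n(KHC8H4O4) = 4.993 × 10^-3 mol (1:1 mole ratio)
[KHC8H4O4] = 4.993 × 10^-3 mol / 0.02534 L = 0.1971 mol/L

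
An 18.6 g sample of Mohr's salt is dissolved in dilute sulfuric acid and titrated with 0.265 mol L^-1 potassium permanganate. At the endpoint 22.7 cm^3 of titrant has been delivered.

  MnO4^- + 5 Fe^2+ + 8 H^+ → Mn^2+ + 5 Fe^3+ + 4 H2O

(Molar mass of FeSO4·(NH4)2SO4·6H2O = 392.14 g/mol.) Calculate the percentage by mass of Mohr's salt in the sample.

n(KMnO4) = 0.0227 L × 0.265 mol/L = 6.02 × 10^-3 mol
From the 5:1 ratio, n(FeSO4·(NH4)2SO4·6H2O) = 5/1 × 6.02 × 10^-3 = 0.0301 mol
mass of FeSO4·(NH4)2SO4·6H2O = 0.0301 × 392.14 g/mol = 11.8 g
% FeSO4·(NH4)2SO4·6H2O = 11.8 / 18.6 × 100 = 63.4 %

63.4 %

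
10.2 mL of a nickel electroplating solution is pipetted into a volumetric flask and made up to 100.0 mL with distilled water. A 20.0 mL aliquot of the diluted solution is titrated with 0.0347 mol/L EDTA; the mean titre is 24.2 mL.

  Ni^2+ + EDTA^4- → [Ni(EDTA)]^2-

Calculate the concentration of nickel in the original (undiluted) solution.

n(EDTA) = 0.0242 × 0.0347 = 8.40 × 10^-4 mol
n(Ni2+) in the aliquot = 8.40 × 10^-4 mol (1:1 ratio)
[Ni2+]_dilute = 8.40 × 10^-4 / 0.0200 = 0.0420 mol/L
Dilution factor = 100.0 / 10.2 = 9.804
[Ni2+]_stock = 0.0420 × 9.804 = 0.412 mol/L

0.412 mol/L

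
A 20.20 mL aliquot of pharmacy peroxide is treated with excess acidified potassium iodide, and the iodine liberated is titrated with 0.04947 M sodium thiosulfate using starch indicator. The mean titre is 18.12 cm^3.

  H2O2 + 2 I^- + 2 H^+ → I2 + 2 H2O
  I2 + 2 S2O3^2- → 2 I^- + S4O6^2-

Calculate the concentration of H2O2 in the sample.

0.02219 M

n(S2O3^2-) = 0.01812 × 0.04947 = 8.964 × 10^-4 mol
n(I2) = n(S2O3^2-)/2 = 4.482 × 10^-4 mol
n(H2O2) in the aliquot = 4.482 × 10^-4 mol (1:1 ratio)
[H2O2] = 4.482 × 10^-4 / 0.02020 = 0.02219 mol/L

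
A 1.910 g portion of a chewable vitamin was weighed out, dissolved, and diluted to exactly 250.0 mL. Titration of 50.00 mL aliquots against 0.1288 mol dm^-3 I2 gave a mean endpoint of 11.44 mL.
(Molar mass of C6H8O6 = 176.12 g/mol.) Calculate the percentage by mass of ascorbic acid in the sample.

C6H8O6 + I2 → C6H6O6 + 2 HI
n(I2) per titration = 0.01144 × 0.1288 = 1.473 × 10^-3 mol
n(C6H8O6) in each aliquot = 1.473 × 10^-3 mol (1:1 ratio)
n(C6H8O6) in the whole flask = 1.473 × 10^-3 × 250.0/50.00 = 7.367 × 10^-3 mol
mass of C6H8O6 = 7.367 × 10^-3 × 176.12 = 1.298 g
% C6H8O6 = 1.298 / 1.910 × 100 = 67.93 %

67.93 %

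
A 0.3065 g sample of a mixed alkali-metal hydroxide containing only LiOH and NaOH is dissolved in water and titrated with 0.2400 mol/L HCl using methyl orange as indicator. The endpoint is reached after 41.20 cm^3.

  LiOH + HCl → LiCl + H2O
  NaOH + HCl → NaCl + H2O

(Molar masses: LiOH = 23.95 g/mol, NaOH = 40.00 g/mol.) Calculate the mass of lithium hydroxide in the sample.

0.1328 g

n(HCl) = 0.04120 × 0.2400 = 9.888 × 10^-3 mol
Let x = n(LiOH), y = n(NaOH).
Titrant: 1x + 1y = 9.888 × 10^-3;  mass: 23.95x + 40.00y = 0.3065
Solving, x = 5.546 × 10^-3 mol, y = 4.342 × 10^-3 mol
mass of LiOH = 5.546 × 10^-3 × 23.95 = 0.1328 g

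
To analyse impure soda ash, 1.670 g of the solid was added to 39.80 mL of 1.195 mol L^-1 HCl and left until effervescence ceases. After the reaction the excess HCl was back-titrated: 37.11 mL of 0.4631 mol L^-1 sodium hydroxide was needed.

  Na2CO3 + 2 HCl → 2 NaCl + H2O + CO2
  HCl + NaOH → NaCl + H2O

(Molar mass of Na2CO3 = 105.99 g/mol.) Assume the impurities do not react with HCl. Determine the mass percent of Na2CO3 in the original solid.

96.39 %

n(HCl) added = 0.03980 × 1.195 = 0.04756 mol
n(NaOH) used in back-titration = 0.03711 × 0.4631 = 0.01719 mol
n(HCl) left over = 0.01719 mol (1:1 ratio)
n(HCl) consumed by analyte = 0.04756 − 0.01719 = 0.03038 mol
From the 1:2 ratio, n(Na2CO3) = 1/2 × 0.03038 = 0.01519 mol
mass of Na2CO3 = 0.01519 × 105.99 = 1.610 g
% Na2CO3 = 1.610 / 1.670 × 100 = 96.39 %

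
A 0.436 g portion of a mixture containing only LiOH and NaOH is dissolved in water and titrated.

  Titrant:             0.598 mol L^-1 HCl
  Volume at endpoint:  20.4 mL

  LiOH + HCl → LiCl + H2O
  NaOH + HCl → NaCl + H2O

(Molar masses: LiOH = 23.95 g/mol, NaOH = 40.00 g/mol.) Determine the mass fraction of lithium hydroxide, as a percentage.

17.8 %

n(HCl) = 0.0204 × 0.598 = 0.0122 mol
Let x = n(LiOH), y = n(NaOH).
Titrant: 1x + 1y = 0.0122;  mass: 23.95x + 40.00y = 0.436
Solving, x = 3.24 × 10^-3 mol, y = 8.96 × 10^-3 mol
mass of LiOH = 3.24 × 10^-3 × 23.95 = 0.0775 g
% LiOH = 0.0775 / 0.436 × 100 = 17.8 %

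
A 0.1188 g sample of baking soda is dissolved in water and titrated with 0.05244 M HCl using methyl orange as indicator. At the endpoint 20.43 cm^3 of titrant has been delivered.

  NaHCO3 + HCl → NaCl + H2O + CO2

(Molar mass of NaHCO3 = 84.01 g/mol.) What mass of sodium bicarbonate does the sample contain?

0.09000 g

n(HCl) = 0.02043 L × 0.05244 mol/L = 1.071 × 10^-3 mol
n(NaHCO3) = 1.071 × 10^-3 mol (1:1 ratio)
mass of NaHCO3 = 1.071 × 10^-3 × 84.01 g/mol = 0.09000 g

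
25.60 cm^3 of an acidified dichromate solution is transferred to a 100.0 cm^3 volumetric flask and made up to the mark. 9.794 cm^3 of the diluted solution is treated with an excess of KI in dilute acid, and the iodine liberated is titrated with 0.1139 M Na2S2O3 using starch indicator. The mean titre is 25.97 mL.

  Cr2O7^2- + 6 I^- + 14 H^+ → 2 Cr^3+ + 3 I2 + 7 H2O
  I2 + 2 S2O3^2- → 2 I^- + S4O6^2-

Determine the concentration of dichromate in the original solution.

n(S2O3^2-) = 0.02597 × 0.1139 = 2.958 × 10^-3 mol
n(I2) = n(S2O3^2-)/2 = 1.479 × 10^-3 mol
From the 1:3 ratio, n(Cr2O7^2-) in the aliquot = 1/3 × 1.479 × 10^-3 = 4.930 × 10^-4 mol
[Cr2O7^2-]_dilute = 4.930 × 10^-4 / 0.009794 = 0.05034 mol/L
[Cr2O7^2-]_original = 0.05034 × 100.0/25.60 = 0.1966 mol/L

0.1966 M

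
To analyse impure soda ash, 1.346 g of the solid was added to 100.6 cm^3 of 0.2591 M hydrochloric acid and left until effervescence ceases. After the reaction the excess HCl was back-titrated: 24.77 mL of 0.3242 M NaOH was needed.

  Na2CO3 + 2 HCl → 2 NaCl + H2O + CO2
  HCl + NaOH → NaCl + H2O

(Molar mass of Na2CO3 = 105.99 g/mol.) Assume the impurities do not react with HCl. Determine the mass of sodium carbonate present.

0.9558 g

n(HCl) added = 0.1006 × 0.2591 = 0.02607 mol
n(NaOH) used in back-titration = 0.02477 × 0.3242 = 8.030 × 10^-3 mol
n(HCl) left over = 8.030 × 10^-3 mol (1:1 ratio)
n(HCl) consumed by analyte = 0.02607 − 8.030 × 10^-3 = 0.01804 mol
From the 1:2 ratio, n(Na2CO3) = 1/2 × 0.01804 = 9.018 × 10^-3 mol
mass of Na2CO3 = 9.018 × 10^-3 × 105.99 = 0.9558 g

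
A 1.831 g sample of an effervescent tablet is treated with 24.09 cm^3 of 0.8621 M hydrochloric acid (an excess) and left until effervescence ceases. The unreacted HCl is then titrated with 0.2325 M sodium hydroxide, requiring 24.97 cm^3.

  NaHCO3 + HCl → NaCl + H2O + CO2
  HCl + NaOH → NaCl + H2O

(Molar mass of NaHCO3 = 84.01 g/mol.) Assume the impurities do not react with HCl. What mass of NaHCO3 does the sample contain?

n(HCl) added = 0.02409 × 0.8621 = 0.02077 mol
n(NaOH) used in back-titration = 0.02497 × 0.2325 = 5.806 × 10^-3 mol
n(HCl) left over = 5.806 × 10^-3 mol (1:1 ratio)
n(HCl) consumed by analyte = 0.02077 − 5.806 × 10^-3 = 0.01496 mol
n(NaHCO3) = 0.01496 mol (1:1 ratio)
mass of NaHCO3 = 0.01496 × 84.01 = 1.257 g

1.257 g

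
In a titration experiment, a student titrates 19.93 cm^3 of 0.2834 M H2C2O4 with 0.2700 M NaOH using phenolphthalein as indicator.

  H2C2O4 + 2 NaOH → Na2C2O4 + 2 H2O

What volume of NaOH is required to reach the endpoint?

n(H2C2O4) = 0.01993 L × 0.2834 mol/L = 5.648 × 10^-3 mol
From the 2:1 stoichiometry, n(NaOH) = 2/1 × 5.648 × 10^-3 = 0.01130 mol
V(NaOH) = 0.01130 mol / 0.2700 mol/L = 0.04184 L = 41.84 mL

41.84 mL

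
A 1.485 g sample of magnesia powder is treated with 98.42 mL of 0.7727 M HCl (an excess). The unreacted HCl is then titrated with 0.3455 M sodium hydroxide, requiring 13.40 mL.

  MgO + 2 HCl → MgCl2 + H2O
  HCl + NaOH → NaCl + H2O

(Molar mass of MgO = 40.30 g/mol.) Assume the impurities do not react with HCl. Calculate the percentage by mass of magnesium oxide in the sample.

n(HCl) added = 0.09842 × 0.7727 = 0.07605 mol
n(NaOH) used in back-titration = 0.01340 × 0.3455 = 4.630 × 10^-3 mol
n(HCl) left over = 4.630 × 10^-3 mol (1:1 ratio)
n(HCl) consumed by analyte = 0.07605 − 4.630 × 10^-3 = 0.07142 mol
From the 1:2 ratio, n(MgO) = 1/2 × 0.07142 = 0.03571 mol
mass of MgO = 0.03571 × 40.30 = 1.439 g
% MgO = 1.439 / 1.485 × 100 = 96.91 %

96.91 %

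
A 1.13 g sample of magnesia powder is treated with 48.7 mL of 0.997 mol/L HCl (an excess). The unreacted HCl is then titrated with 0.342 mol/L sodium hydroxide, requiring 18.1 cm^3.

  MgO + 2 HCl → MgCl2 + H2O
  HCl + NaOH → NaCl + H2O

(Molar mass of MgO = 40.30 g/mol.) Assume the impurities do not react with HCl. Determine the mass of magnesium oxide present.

0.854 g

n(HCl) added = 0.0487 × 0.997 = 0.0486 mol
n(NaOH) used in back-titration = 0.0181 × 0.342 = 6.19 × 10^-3 mol
n(HCl) left over = 6.19 × 10^-3 mol (1:1 ratio)
n(HCl) consumed by analyte = 0.0486 − 6.19 × 10^-3 = 0.0424 mol
From the 1:2 ratio, n(MgO) = 1/2 × 0.0424 = 0.0212 mol
mass of MgO = 0.0212 × 40.30 = 0.854 g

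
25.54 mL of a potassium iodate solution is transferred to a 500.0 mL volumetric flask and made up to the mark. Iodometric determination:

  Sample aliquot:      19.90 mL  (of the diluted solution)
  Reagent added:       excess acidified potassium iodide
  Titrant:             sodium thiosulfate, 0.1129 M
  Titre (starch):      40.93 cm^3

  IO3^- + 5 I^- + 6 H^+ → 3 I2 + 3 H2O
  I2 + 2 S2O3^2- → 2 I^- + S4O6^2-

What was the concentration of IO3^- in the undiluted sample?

n(S2O3^2-) = 0.04093 × 0.1129 = 4.621 × 10^-3 mol
n(I2) = n(S2O3^2-)/2 = 2.310 × 10^-3 mol
From the 1:3 ratio, n(IO3^-) in the aliquot = 1/3 × 2.310 × 10^-3 = 7.702 × 10^-4 mol
[IO3^-]_dilute = 7.702 × 10^-4 / 0.01990 = 0.03870 mol/L
[IO3^-]_original = 0.03870 × 500.0/25.54 = 0.7577 mol/L

0.7577 M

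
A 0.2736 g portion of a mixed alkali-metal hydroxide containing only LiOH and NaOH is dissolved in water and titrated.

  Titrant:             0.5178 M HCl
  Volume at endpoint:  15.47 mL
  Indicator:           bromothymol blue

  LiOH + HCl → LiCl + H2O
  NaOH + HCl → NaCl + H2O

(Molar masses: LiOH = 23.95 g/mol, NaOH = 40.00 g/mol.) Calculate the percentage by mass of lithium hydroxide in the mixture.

n(HCl) = 0.01547 × 0.5178 = 8.010 × 10^-3 mol
Let x = n(LiOH), y = n(NaOH).
Titrant: 1x + 1y = 8.010 × 10^-3;  mass: 23.95x + 40.00y = 0.2736
Solving, x = 2.917 × 10^-3 mol, y = 5.094 × 10^-3 mol
mass of LiOH = 2.917 × 10^-3 × 23.95 = 0.06986 g
% LiOH = 0.06986 / 0.2736 × 100 = 25.53 %

25.53 %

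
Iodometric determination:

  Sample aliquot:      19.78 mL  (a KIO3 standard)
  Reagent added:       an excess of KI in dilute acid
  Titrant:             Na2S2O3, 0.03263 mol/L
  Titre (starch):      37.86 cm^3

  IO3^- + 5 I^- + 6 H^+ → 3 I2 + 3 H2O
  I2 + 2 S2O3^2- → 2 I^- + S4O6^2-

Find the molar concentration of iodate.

0.01041 mol/L

n(S2O3^2-) = 0.03786 × 0.03263 = 1.235 × 10^-3 mol
n(I2) = n(S2O3^2-)/2 = 6.177 × 10^-4 mol
From the 1:3 ratio, n(IO3^-) in the aliquot = 1/3 × 6.177 × 10^-4 = 2.059 × 10^-4 mol
[IO3^-] = 2.059 × 10^-4 / 0.01978 = 0.01041 mol/L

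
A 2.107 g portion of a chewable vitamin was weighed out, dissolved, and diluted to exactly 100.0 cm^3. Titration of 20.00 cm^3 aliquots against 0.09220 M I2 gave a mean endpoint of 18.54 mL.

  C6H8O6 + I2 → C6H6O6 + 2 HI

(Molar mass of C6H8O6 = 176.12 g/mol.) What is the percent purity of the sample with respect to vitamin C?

71.44 %

n(I2) per titration = 0.01854 × 0.09220 = 1.709 × 10^-3 mol
n(C6H8O6) in each aliquot = 1.709 × 10^-3 mol (1:1 ratio)
n(C6H8O6) in the whole flask = 1.709 × 10^-3 × 100.0/20.00 = 8.547 × 10^-3 mol
mass of C6H8O6 = 8.547 × 10^-3 × 176.12 = 1.505 g
% C6H8O6 = 1.505 / 2.107 × 100 = 71.44 %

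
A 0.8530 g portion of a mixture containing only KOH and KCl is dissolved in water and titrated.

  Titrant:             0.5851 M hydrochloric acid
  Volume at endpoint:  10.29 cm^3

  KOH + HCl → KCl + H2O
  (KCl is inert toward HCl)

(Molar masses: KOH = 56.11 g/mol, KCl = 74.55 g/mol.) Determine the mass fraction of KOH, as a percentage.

n(HCl) = 0.01029 × 0.5851 = 6.021 × 10^-3 mol
Let x = n(KOH), y = n(KCl).
Titrant: 1x = 6.021 × 10^-3;  mass: 56.11x + 74.55y = 0.8530
Solving, x = 6.021 × 10^-3 mol, y = 6.911 × 10^-3 mol
mass of KOH = 6.021 × 10^-3 × 56.11 = 0.3378 g
% KOH = 0.3378 / 0.8530 × 100 = 39.60 %

39.60 %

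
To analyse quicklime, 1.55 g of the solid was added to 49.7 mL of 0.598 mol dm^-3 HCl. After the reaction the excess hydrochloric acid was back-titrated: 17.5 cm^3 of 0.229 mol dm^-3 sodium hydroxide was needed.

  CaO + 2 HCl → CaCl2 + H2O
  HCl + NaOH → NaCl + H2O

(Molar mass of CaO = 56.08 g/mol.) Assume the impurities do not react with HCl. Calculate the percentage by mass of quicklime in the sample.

46.5 %

n(HCl) added = 0.0497 × 0.598 = 0.0297 mol
n(NaOH) used in back-titration = 0.0175 × 0.229 = 4.01 × 10^-3 mol
n(HCl) left over = 4.01 × 10^-3 mol (1:1 ratio)
n(HCl) consumed by analyte = 0.0297 − 4.01 × 10^-3 = 0.0257 mol
From the 1:2 ratio, n(CaO) = 1/2 × 0.0257 = 0.0129 mol
mass of CaO = 0.0129 × 56.08 = 0.721 g
% CaO = 0.721 / 1.55 × 100 = 46.5 %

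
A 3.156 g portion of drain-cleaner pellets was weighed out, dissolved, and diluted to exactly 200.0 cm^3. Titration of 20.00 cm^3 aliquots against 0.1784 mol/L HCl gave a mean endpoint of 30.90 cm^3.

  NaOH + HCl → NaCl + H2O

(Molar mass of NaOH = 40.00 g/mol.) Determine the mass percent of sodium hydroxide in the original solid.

69.87 %

n(HCl) per titration = 0.03090 × 0.1784 = 5.513 × 10^-3 mol
n(NaOH) in each aliquot = 5.513 × 10^-3 mol (1:1 ratio)
n(NaOH) in the whole flask = 5.513 × 10^-3 × 200.0/20.00 = 0.05513 mol
mass of NaOH = 0.05513 × 40.00 = 2.205 g
% NaOH = 2.205 / 3.156 × 100 = 69.87 %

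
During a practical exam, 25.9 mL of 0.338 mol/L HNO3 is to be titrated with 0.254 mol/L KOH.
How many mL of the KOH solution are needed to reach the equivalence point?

HNO3 + KOH → KNO3 + H2O
n(HNO3) = 0.0259 L × 0.338 mol/L = 8.75 × 10^-3 mol
n(KOH) = 8.75 × 10^-3 mol (1:1 stoichiometry)
V(KOH) = 8.75 × 10^-3 mol / 0.254 mol/L = 0.0345 L = 34.5 mL

34.5 mL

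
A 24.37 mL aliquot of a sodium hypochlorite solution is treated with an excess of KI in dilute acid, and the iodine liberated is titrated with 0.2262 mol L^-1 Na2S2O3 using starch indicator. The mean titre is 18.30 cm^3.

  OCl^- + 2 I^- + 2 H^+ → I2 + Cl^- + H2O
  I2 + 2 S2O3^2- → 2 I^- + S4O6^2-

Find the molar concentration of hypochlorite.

0.08493 mol/L

n(S2O3^2-) = 0.01830 × 0.2262 = 4.139 × 10^-3 mol
n(I2) = n(S2O3^2-)/2 = 2.070 × 10^-3 mol
n(OCl^-) in the aliquot = 2.070 × 10^-3 mol (1:1 ratio)
[OCl^-] = 2.070 × 10^-3 / 0.02437 = 0.08493 mol/L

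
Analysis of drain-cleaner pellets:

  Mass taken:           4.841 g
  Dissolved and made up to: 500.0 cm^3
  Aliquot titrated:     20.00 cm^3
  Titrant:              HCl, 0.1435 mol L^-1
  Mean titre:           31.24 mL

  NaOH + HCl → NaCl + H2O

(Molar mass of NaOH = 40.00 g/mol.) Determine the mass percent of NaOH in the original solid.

n(HCl) per titration = 0.03124 × 0.1435 = 4.483 × 10^-3 mol
n(NaOH) in each aliquot = 4.483 × 10^-3 mol (1:1 ratio)
n(NaOH) in the whole flask = 4.483 × 10^-3 × 500.0/20.00 = 0.1121 mol
mass of NaOH = 0.1121 × 40.00 = 4.483 g
% NaOH = 4.483 / 4.841 × 100 = 92.60 %

92.60 %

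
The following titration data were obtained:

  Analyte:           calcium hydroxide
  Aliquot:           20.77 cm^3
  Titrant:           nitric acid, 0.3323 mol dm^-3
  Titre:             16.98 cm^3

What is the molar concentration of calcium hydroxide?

Ca(OH)2 + 2 HNO3 → Ca(NO3)2 + 2 H2O
n(HNO3) = 0.01698 L × 0.3323 mol/L = 5.642 × 10^-3 mol
From the 1:2 mole ratio, n(Ca(OH)2) = 1/2 × 5.642 × 10^-3 = 2.821 × 10^-3 mol
[Ca(OH)2] = 2.821 × 10^-3 mol / 0.02077 L = 0.1358 mol/L

0.1358 mol/L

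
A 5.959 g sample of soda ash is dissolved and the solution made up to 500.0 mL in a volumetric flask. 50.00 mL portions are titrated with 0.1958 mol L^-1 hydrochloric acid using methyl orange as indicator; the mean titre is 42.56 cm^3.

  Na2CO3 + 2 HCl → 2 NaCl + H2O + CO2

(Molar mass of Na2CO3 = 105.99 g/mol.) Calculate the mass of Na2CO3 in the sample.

4.416 g

n(HCl) per titration = 0.04256 × 0.1958 = 8.333 × 10^-3 mol
From the 1:2 ratio, n(Na2CO3) in each aliquot = 1/2 × 8.333 × 10^-3 = 4.167 × 10^-3 mol
n(Na2CO3) in the whole flask = 4.167 × 10^-3 × 500.0/50.00 = 0.04167 mol
mass of Na2CO3 = 0.04167 × 105.99 = 4.416 g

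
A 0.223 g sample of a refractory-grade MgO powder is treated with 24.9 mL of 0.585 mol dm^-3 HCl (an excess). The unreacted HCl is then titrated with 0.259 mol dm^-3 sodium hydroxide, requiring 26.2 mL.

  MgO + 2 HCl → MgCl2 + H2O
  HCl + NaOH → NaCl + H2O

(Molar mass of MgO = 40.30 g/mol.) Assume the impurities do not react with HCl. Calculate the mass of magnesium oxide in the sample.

n(HCl) added = 0.0249 × 0.585 = 0.0146 mol
n(NaOH) used in back-titration = 0.0262 × 0.259 = 6.79 × 10^-3 mol
n(HCl) left over = 6.79 × 10^-3 mol (1:1 ratio)
n(HCl) consumed by analyte = 0.0146 − 6.79 × 10^-3 = 7.78 × 10^-3 mol
From the 1:2 ratio, n(MgO) = 1/2 × 7.78 × 10^-3 = 3.89 × 10^-3 mol
mass of MgO = 3.89 × 10^-3 × 40.30 = 0.157 g

0.157 g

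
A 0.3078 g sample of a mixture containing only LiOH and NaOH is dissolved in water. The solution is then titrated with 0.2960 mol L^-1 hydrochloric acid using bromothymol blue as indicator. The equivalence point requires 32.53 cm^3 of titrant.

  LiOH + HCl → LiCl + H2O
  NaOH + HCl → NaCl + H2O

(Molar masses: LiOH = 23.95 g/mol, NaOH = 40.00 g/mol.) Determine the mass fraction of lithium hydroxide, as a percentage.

37.50 %

n(HCl) = 0.03253 × 0.2960 = 9.629 × 10^-3 mol
Let x = n(LiOH), y = n(NaOH).
Titrant: 1x + 1y = 9.629 × 10^-3;  mass: 23.95x + 40.00y = 0.3078
Solving, x = 4.820 × 10^-3 mol, y = 4.809 × 10^-3 mol
mass of LiOH = 4.820 × 10^-3 × 23.95 = 0.1154 g
% LiOH = 0.1154 / 0.3078 × 100 = 37.50 %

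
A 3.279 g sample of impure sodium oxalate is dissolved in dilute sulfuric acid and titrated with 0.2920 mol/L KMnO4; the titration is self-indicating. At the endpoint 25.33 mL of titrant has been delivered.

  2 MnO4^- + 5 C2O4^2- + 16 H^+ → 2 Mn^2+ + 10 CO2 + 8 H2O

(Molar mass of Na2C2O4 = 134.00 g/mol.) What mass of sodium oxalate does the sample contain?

2.478 g

n(KMnO4) = 0.02533 L × 0.2920 mol/L = 7.396 × 10^-3 mol
From the 5:2 ratio, n(Na2C2O4) = 5/2 × 7.396 × 10^-3 = 0.01849 mol
mass of Na2C2O4 = 0.01849 × 134.00 g/mol = 2.478 g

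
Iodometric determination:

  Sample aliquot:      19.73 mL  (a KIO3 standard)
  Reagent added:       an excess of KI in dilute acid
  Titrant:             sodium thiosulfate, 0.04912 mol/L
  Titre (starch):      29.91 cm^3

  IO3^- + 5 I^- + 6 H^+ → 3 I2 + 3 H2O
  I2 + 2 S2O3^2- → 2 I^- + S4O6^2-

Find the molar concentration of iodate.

n(S2O3^2-) = 0.02991 × 0.04912 = 1.469 × 10^-3 mol
n(I2) = n(S2O3^2-)/2 = 7.346 × 10^-4 mol
From the 1:3 ratio, n(IO3^-) in the aliquot = 1/3 × 7.346 × 10^-4 = 2.449 × 10^-4 mol
[IO3^-] = 2.449 × 10^-4 / 0.01973 = 0.01241 mol/L

0.01241 mol/L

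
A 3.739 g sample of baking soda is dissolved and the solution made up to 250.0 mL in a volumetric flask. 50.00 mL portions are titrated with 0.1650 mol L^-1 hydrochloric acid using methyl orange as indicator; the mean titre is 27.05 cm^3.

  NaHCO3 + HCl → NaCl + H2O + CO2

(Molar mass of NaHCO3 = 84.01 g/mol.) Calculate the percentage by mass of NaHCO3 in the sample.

n(HCl) per titration = 0.02705 × 0.1650 = 4.463 × 10^-3 mol
n(NaHCO3) in each aliquot = 4.463 × 10^-3 mol (1:1 ratio)
n(NaHCO3) in the whole flask = 4.463 × 10^-3 × 250.0/50.00 = 0.02232 mol
mass of NaHCO3 = 0.02232 × 84.01 = 1.875 g
% NaHCO3 = 1.875 / 3.739 × 100 = 50.14 %

50.14 %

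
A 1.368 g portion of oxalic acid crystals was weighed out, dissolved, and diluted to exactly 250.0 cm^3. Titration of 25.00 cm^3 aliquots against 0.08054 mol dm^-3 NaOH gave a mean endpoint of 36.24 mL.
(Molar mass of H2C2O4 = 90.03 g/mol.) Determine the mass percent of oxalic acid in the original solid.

96.04 %

H2C2O4 + 2 NaOH → Na2C2O4 + 2 H2O
n(NaOH) per titration = 0.03624 × 0.08054 = 2.919 × 10^-3 mol
From the 1:2 ratio, n(H2C2O4) in each aliquot = 1/2 × 2.919 × 10^-3 = 1.459 × 10^-3 mol
n(H2C2O4) in the whole flask = 1.459 × 10^-3 × 250.0/25.00 = 0.01459 mol
mass of H2C2O4 = 0.01459 × 90.03 = 1.314 g
% H2C2O4 = 1.314 / 1.368 × 100 = 96.04 %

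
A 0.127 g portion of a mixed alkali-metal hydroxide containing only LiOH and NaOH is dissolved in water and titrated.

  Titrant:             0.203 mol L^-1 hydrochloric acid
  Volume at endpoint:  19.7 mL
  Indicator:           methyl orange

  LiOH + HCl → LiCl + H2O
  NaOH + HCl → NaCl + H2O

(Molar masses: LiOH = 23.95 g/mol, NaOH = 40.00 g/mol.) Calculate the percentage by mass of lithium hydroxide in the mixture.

38.7 %

n(HCl) = 0.0197 × 0.203 = 4.00 × 10^-3 mol
Let x = n(LiOH), y = n(NaOH).
Titrant: 1x + 1y = 4.00 × 10^-3;  mass: 23.95x + 40.00y = 0.127
Solving, x = 2.05 × 10^-3 mol, y = 1.95 × 10^-3 mol
mass of LiOH = 2.05 × 10^-3 × 23.95 = 0.0492 g
% LiOH = 0.0492 / 0.127 × 100 = 38.7 %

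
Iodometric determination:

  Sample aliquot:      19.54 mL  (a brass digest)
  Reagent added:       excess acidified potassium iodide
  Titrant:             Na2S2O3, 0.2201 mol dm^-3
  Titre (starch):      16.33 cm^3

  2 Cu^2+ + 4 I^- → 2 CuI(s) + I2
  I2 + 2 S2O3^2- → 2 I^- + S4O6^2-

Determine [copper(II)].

0.1839 mol/L

n(S2O3^2-) = 0.01633 × 0.2201 = 3.594 × 10^-3 mol
n(I2) = n(S2O3^2-)/2 = 1.797 × 10^-3 mol
From the 2:1 ratio, n(Cu2+) in the aliquot = 2/1 × 1.797 × 10^-3 = 3.594 × 10^-3 mol
[Cu2+] = 3.594 × 10^-3 / 0.01954 = 0.1839 mol/L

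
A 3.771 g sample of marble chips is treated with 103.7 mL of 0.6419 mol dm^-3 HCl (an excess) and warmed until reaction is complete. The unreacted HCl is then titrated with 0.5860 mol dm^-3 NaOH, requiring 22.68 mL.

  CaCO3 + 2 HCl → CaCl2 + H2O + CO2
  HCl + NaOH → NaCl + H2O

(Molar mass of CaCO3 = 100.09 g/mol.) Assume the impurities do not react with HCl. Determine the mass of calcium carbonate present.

2.666 g

n(HCl) added = 0.1037 × 0.6419 = 0.06657 mol
n(NaOH) used in back-titration = 0.02268 × 0.5860 = 0.01329 mol
n(HCl) left over = 0.01329 mol (1:1 ratio)
n(HCl) consumed by analyte = 0.06657 − 0.01329 = 0.05327 mol
From the 1:2 ratio, n(CaCO3) = 1/2 × 0.05327 = 0.02664 mol
mass of CaCO3 = 0.02664 × 100.09 = 2.666 g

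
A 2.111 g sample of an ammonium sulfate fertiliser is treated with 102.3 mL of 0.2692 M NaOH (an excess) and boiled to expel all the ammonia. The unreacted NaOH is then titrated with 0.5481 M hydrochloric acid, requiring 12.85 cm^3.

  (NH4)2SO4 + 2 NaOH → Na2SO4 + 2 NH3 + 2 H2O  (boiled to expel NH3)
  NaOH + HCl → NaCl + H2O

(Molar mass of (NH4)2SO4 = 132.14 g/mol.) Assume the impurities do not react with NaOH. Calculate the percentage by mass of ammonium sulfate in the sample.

64.15 %

n(NaOH) added = 0.1023 × 0.2692 = 0.02754 mol
n(HCl) used in back-titration = 0.01285 × 0.5481 = 7.043 × 10^-3 mol
n(NaOH) left over = 7.043 × 10^-3 mol (1:1 ratio)
n(NaOH) consumed by analyte = 0.02754 − 7.043 × 10^-3 = 0.02050 mol
From the 1:2 ratio, n((NH4)2SO4) = 1/2 × 0.02050 = 0.01025 mol
mass of (NH4)2SO4 = 0.01025 × 132.14 = 1.354 g
% (NH4)2SO4 = 1.354 / 2.111 × 100 = 64.15 %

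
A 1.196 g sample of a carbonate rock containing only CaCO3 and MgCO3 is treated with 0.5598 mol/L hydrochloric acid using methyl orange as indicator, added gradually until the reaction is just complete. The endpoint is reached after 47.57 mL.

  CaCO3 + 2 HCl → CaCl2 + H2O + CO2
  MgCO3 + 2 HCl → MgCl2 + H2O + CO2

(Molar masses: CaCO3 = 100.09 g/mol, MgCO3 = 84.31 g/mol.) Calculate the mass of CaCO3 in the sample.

0.4657 g

n(HCl) = 0.04757 × 0.5598 = 0.02663 mol
Let x = n(CaCO3), y = n(MgCO3).
Titrant: 2x + 2y = 0.02663;  mass: 100.09x + 84.31y = 1.196
Solving, x = 4.653 × 10^-3 mol, y = 8.662 × 10^-3 mol
mass of CaCO3 = 4.653 × 10^-3 × 100.09 = 0.4657 g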